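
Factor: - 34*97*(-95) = 313310 = 2^1 *5^1*17^1*19^1*97^1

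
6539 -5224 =1315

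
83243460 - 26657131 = 56586329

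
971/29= 33 + 14/29=33.48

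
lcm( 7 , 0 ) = 0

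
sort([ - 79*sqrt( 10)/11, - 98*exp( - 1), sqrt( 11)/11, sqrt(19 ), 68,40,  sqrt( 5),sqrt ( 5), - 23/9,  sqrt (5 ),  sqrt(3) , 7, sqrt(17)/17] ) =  [ - 98 * exp(-1) , - 79*sqrt( 10) /11, - 23/9,sqrt( 17 )/17, sqrt(11 ) /11, sqrt (3 ), sqrt( 5 ), sqrt ( 5 ),sqrt(5 ),sqrt( 19 ), 7,40, 68 ] 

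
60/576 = 5/48 =0.10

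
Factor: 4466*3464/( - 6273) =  - 15470224/6273 = - 2^4*3^(-2)*7^1*11^1*17^(- 1 )*29^1 * 41^( - 1)*433^1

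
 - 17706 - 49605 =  - 67311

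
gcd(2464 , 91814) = 2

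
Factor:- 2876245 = - 5^1*575249^1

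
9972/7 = 9972/7 = 1424.57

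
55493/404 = 137 + 145/404 = 137.36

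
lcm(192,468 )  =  7488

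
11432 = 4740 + 6692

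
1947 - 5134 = -3187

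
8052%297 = 33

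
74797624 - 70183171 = 4614453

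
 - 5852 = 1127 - 6979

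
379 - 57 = 322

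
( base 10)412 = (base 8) 634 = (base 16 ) 19C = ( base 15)1c7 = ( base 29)e6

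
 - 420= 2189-2609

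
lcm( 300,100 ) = 300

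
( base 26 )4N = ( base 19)6d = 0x7f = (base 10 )127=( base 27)4J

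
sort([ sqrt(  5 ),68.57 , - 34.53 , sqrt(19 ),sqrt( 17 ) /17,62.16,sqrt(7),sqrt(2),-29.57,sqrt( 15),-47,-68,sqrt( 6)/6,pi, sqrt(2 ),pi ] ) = [ - 68,-47,-34.53, - 29.57,sqrt(17 )/17,sqrt ( 6)/6,sqrt(2 ),sqrt(2 ),  sqrt ( 5),sqrt( 7),pi, pi, sqrt(15 ),sqrt(19), 62.16,68.57] 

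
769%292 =185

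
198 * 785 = 155430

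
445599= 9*49511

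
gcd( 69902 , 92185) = 1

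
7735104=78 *99168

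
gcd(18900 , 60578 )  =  14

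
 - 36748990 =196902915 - 233651905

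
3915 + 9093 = 13008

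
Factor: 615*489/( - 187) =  - 300735/187 = - 3^2*  5^1*11^ ( - 1) * 17^ ( - 1 )*41^1*163^1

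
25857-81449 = -55592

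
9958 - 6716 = 3242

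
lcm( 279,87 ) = 8091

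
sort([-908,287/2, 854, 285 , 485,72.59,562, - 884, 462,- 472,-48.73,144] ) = [ - 908, - 884, - 472 , - 48.73,72.59,287/2,144,285, 462,  485,562, 854 ] 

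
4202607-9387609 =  - 5185002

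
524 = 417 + 107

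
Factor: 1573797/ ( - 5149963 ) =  - 3^1*7^( - 1)*13^(-1 )* 17^( - 1)*  3329^( - 1 )*524599^1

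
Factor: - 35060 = - 2^2 *5^1*1753^1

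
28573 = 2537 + 26036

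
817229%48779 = 36765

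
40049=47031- 6982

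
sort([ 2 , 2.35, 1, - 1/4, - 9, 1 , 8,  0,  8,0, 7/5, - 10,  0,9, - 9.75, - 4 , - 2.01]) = [ - 10, - 9.75, - 9, - 4, - 2.01, - 1/4 , 0, 0,  0 , 1,1, 7/5 , 2, 2.35 , 8 , 8, 9 ]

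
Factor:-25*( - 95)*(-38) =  - 2^1*5^3*19^2 = - 90250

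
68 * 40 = 2720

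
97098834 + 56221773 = 153320607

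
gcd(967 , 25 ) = 1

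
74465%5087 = 3247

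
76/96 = 19/24 = 0.79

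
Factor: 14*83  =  1162 = 2^1* 7^1*83^1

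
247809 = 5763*43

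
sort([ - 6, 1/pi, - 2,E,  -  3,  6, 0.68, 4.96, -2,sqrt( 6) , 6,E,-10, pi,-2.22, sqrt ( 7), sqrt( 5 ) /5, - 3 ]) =[ - 10, - 6, - 3, -3,- 2.22, - 2, - 2, 1/pi, sqrt( 5 ) /5,  0.68, sqrt( 6 ),sqrt(7 ), E, E, pi,4.96, 6,6]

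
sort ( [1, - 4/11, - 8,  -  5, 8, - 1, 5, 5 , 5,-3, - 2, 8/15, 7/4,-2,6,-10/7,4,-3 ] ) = [-8,- 5,- 3,-3, - 2, - 2, - 10/7, - 1,-4/11, 8/15, 1,7/4,4, 5, 5, 5, 6, 8] 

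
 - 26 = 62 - 88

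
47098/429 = 47098/429  =  109.79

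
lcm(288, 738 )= 11808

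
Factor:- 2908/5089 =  - 2^2*7^( -1 ) = - 4/7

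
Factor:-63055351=- 23^1*79^1*34703^1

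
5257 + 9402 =14659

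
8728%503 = 177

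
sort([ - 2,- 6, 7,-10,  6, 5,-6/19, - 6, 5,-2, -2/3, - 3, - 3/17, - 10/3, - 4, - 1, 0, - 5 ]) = [ - 10,  -  6 , - 6,-5, - 4,-10/3,-3, - 2, - 2 ,  -  1, - 2/3, - 6/19,-3/17,0, 5, 5, 6,7]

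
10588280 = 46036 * 230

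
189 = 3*63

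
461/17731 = 461/17731 = 0.03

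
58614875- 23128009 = 35486866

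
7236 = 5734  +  1502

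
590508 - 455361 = 135147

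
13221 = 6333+6888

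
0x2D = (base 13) 36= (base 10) 45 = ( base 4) 231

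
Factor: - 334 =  - 2^1*167^1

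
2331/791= 2 + 107/113= 2.95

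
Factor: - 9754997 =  - 7^1*127^1*10973^1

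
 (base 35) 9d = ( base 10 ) 328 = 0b101001000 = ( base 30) as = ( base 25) d3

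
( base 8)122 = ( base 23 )3d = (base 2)1010010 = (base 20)42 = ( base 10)82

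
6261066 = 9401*666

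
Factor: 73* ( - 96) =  - 7008  =  - 2^5*3^1 * 73^1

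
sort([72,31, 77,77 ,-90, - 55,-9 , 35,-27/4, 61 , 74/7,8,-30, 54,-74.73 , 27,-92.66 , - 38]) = [ - 92.66, - 90,-74.73, - 55, - 38,- 30,-9, - 27/4 , 8  ,  74/7 , 27, 31, 35, 54, 61  ,  72,77,77]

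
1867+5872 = 7739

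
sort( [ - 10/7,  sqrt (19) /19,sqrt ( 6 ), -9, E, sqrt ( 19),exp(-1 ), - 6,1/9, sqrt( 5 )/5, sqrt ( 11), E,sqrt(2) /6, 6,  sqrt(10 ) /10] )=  [ - 9, - 6,-10/7, 1/9 , sqrt(19) /19, sqrt( 2 ) /6, sqrt(10) /10,exp (-1), sqrt (5 )/5,sqrt(6 ), E, E, sqrt( 11),sqrt( 19),  6]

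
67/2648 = 67/2648 = 0.03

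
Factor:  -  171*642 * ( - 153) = 2^1 * 3^5 * 17^1*19^1* 107^1 = 16796646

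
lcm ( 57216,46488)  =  743808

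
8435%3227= 1981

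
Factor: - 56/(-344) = 7/43 = 7^1*43^( - 1)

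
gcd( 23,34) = 1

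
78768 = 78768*1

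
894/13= 894/13 = 68.77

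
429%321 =108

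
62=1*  62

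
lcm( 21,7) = 21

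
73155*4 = 292620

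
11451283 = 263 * 43541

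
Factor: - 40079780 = -2^2*5^1 * 13^1 *154153^1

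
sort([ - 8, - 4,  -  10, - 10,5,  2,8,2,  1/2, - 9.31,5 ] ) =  [ - 10,- 10, - 9.31, - 8, - 4,  1/2,2,  2,5,5,8]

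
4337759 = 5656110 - 1318351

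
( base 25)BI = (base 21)DK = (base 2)100100101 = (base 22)D7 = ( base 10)293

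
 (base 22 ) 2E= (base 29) 20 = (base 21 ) 2G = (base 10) 58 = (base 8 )72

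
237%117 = 3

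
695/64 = 695/64  =  10.86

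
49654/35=1418 + 24/35=1418.69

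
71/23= 71/23 = 3.09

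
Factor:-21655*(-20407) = 441913585 = 5^1*61^1 * 71^1  *  20407^1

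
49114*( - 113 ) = -5549882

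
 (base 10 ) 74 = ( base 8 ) 112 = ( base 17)46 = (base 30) 2E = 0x4a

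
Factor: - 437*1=- 19^1*23^1 = - 437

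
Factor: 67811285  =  5^1*19^1*691^1*1033^1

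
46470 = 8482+37988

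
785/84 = 9 + 29/84 = 9.35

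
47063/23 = 47063/23 = 2046.22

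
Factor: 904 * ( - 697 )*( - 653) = 411447464=2^3*17^1*41^1*113^1*653^1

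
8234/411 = 8234/411= 20.03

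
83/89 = 83/89 = 0.93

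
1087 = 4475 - 3388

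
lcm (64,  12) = 192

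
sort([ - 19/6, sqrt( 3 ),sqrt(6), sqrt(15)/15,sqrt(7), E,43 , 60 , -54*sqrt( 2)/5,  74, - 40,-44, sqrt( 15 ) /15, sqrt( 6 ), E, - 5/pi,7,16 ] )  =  [ - 44, - 40, - 54*sqrt(2)/5, - 19/6, - 5/pi,sqrt(15 ) /15,sqrt( 15 )/15,sqrt( 3), sqrt( 6),sqrt( 6 ),  sqrt( 7 ),E, E,  7,16 , 43 , 60,74 ] 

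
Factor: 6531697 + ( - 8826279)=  - 2294582 = - 2^1*53^1*21647^1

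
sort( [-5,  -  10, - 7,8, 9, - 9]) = [ - 10, - 9 ,- 7,-5,8, 9 ] 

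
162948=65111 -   -  97837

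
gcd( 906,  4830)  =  6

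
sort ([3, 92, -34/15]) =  [ - 34/15,3,  92 ]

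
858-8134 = - 7276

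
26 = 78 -52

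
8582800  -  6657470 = 1925330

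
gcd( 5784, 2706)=6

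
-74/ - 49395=2/1335 = 0.00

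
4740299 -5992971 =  - 1252672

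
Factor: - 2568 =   -  2^3 * 3^1*107^1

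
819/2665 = 63/205= 0.31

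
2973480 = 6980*426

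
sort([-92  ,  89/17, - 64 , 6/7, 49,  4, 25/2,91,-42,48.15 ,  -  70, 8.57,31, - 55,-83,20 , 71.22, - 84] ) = [ - 92, - 84, - 83, - 70, - 64 , - 55, - 42,6/7, 4,89/17,8.57,25/2  ,  20, 31 , 48.15,49,71.22, 91]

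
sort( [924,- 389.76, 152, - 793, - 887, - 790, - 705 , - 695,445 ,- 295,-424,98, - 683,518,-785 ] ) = [ - 887,-793, - 790, - 785,  -  705,-695, - 683, - 424 ,-389.76,-295,  98, 152, 445, 518, 924 ] 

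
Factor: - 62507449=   -  67^1*932947^1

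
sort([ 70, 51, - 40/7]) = [ - 40/7 , 51,70] 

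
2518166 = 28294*89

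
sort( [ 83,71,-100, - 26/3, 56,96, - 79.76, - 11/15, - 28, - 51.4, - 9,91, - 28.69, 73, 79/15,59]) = [ - 100, - 79.76,- 51.4, - 28.69, - 28 , - 9, - 26/3, - 11/15 , 79/15, 56, 59, 71, 73,83,  91, 96]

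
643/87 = 7  +  34/87   =  7.39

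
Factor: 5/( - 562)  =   - 2^( - 1)*5^1*281^( - 1)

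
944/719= 1 + 225/719= 1.31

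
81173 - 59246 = 21927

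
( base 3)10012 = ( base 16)56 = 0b1010110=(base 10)86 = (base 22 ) 3k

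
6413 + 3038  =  9451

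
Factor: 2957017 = 7^1*422431^1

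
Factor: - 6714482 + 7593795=879313 =23^1* 38231^1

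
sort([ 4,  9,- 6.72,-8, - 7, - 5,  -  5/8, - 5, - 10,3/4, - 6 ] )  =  [ - 10, - 8, - 7, - 6.72,-6,- 5, - 5, - 5/8, 3/4,4,9 ] 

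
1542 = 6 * 257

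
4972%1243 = 0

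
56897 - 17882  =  39015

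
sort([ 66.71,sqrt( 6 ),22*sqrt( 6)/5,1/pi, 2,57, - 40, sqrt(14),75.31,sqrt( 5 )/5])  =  [ - 40,1/pi,sqrt( 5 ) /5, 2, sqrt(6),sqrt(14) , 22*sqrt ( 6 ) /5,57 , 66.71, 75.31]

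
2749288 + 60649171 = 63398459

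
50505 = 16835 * 3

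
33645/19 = 1770  +  15/19= 1770.79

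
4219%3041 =1178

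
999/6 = 166 + 1/2=166.50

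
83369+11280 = 94649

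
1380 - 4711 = - 3331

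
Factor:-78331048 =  - 2^3*31^1*315851^1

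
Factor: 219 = 3^1 * 73^1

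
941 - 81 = 860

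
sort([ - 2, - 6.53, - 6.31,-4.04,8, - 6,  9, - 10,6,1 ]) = [ - 10,  -  6.53, - 6.31, - 6, - 4.04, - 2,1,6,  8,9 ]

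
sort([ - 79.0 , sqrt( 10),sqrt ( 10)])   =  [ - 79.0, sqrt( 10),  sqrt( 10)]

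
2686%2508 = 178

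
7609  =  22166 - 14557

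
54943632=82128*669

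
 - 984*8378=-8243952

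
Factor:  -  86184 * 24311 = -2095219224 = - 2^3*3^4 * 7^2*19^1*23^1*151^1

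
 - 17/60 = -1 + 43/60 = - 0.28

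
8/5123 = 8/5123 = 0.00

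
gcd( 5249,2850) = 1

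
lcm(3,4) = 12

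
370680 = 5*74136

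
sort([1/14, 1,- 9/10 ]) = [ - 9/10,1/14, 1]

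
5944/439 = 5944/439 = 13.54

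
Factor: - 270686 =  - 2^1 * 13^1*29^1*359^1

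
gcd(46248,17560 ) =8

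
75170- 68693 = 6477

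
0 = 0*( - 6343 )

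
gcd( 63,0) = 63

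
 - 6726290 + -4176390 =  - 10902680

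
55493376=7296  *7606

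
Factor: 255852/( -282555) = -412/455  =  -2^2*5^( - 1 )*7^(-1)*13^(-1 )*103^1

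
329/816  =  329/816 = 0.40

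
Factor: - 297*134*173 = -2^1*3^3*11^1*67^1*173^1= -6885054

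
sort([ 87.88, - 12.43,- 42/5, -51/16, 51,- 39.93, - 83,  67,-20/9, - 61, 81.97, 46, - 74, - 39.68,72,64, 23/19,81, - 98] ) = [ - 98, - 83, - 74,-61, - 39.93,- 39.68, - 12.43 ,-42/5,-51/16, - 20/9,23/19,46, 51,64, 67,72 , 81,81.97,  87.88]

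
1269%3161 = 1269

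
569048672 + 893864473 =1462913145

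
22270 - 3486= 18784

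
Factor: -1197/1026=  - 7/6=-2^( - 1)*3^(-1 )*7^1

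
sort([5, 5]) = [5,5]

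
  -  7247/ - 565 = 12+ 467/565 = 12.83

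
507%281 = 226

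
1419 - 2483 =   -  1064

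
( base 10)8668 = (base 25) DLI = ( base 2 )10000111011100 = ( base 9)12801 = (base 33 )7VM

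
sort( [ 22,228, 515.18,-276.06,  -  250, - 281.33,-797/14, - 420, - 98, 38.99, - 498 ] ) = [ - 498, - 420, -281.33,-276.06,-250,-98, - 797/14, 22, 38.99, 228,515.18]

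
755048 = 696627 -  -  58421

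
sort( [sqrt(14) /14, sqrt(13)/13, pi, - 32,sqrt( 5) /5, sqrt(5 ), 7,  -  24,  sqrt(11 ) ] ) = [-32,-24, sqrt ( 14)/14 , sqrt( 13)/13, sqrt(5)/5,sqrt(5 ),pi, sqrt( 11), 7 ]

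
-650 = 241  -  891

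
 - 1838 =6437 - 8275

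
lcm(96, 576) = 576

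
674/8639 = 674/8639 =0.08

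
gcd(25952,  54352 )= 16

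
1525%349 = 129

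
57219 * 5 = 286095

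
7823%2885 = 2053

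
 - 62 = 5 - 67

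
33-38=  - 5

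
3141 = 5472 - 2331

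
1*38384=38384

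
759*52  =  39468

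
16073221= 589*27289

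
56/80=7/10 = 0.70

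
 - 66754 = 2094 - 68848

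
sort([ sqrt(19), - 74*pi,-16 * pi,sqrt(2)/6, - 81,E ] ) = [ - 74*pi, - 81,- 16*pi,  sqrt(2 )/6, E,sqrt(19) ] 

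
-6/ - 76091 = 6/76091 = 0.00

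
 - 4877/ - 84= 58 +5/84 = 58.06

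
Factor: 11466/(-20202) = -3^1* 7^1*37^( - 1 ) = -21/37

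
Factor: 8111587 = 11^1*353^1*2089^1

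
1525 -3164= - 1639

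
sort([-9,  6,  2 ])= [-9,  2, 6 ] 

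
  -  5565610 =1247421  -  6813031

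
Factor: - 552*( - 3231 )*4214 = 2^4*3^3*7^2 * 23^1*43^1*359^1 = 7515719568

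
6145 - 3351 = 2794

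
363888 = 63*5776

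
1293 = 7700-6407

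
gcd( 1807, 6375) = 1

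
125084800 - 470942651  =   - 345857851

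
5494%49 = 6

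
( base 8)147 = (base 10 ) 103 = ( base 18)5d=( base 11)94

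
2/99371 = 2/99371  =  0.00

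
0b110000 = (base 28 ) 1k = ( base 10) 48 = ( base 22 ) 24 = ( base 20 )28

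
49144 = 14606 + 34538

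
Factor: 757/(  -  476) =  - 2^( - 2 )*7^( - 1 )*17^(-1)* 757^1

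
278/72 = 139/36= 3.86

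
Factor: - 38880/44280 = - 2^2*3^2*41^( - 1) =-36/41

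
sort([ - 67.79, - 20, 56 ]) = [ -67.79, - 20, 56] 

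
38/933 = 38/933 = 0.04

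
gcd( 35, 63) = 7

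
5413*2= 10826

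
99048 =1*99048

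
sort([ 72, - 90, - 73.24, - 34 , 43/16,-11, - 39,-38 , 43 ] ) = [- 90, - 73.24, - 39 , - 38, - 34, - 11, 43/16,43,72] 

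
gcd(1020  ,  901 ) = 17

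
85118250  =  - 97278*( - 875)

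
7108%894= 850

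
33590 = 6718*5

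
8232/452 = 18 + 24/113 = 18.21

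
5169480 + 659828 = 5829308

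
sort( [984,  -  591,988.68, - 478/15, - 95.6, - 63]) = [- 591,-95.6, - 63, - 478/15, 984, 988.68] 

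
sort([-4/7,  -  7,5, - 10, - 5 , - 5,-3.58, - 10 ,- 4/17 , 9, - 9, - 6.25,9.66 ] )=[ - 10,-10 ,-9,-7, -6.25 ,  -  5,-5,-3.58,-4/7, - 4/17,5,9, 9.66] 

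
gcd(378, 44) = 2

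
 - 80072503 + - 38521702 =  - 118594205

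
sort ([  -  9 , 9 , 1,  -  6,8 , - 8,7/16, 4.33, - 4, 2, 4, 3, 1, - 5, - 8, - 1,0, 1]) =[ - 9,  -  8,  -  8,- 6, - 5, - 4, - 1, 0,  7/16 , 1, 1,1, 2,3, 4,4.33, 8 , 9 ]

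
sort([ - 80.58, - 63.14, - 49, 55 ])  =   [ - 80.58, - 63.14, - 49,55 ] 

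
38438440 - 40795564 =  - 2357124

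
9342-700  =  8642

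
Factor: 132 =2^2*3^1*11^1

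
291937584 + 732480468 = 1024418052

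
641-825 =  - 184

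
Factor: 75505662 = 2^1*3^3*613^1*2281^1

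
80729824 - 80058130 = 671694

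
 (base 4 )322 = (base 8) 72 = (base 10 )58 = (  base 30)1S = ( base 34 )1o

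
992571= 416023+576548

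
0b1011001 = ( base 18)4H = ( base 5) 324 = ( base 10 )89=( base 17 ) 54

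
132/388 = 33/97= 0.34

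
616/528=1 + 1/6  =  1.17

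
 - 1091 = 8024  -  9115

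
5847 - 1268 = 4579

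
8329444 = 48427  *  172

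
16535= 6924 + 9611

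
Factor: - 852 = -2^2* 3^1 * 71^1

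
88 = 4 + 84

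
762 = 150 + 612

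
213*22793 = 4854909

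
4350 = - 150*( - 29) 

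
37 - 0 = 37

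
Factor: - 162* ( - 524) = 2^3*3^4*131^1 = 84888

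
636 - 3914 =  - 3278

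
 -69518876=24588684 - 94107560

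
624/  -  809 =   -  624/809 = - 0.77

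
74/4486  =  37/2243=0.02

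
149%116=33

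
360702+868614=1229316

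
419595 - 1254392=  - 834797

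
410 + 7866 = 8276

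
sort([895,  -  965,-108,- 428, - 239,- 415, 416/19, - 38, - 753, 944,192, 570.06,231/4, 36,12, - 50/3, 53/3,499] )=[ - 965, - 753, - 428, -415, - 239, - 108,- 38, - 50/3,12, 53/3, 416/19,36, 231/4,192, 499 , 570.06 , 895, 944] 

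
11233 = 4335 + 6898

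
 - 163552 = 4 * ( - 40888)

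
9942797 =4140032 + 5802765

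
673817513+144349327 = 818166840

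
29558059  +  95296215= 124854274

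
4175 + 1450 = 5625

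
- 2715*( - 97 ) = 263355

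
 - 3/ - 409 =3/409 = 0.01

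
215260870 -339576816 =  -124315946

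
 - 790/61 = -790/61=   - 12.95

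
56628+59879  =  116507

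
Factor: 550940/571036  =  5^1*13^2*163^1* 142759^( - 1) = 137735/142759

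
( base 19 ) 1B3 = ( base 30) j3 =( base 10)573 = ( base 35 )GD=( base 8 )1075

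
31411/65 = 31411/65= 483.25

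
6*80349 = 482094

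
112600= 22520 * 5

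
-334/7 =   -  334/7 = -  47.71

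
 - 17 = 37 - 54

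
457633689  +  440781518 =898415207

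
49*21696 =1063104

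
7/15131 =7/15131 = 0.00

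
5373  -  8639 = -3266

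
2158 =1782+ 376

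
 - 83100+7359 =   -  75741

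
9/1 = 9 = 9.00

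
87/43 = 87/43 = 2.02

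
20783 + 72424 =93207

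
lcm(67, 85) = 5695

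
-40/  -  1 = 40/1=40.00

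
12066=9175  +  2891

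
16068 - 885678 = -869610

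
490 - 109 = 381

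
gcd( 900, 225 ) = 225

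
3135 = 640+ 2495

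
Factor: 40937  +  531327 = 572264 = 2^3*7^1*11^1*929^1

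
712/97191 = 712/97191 =0.01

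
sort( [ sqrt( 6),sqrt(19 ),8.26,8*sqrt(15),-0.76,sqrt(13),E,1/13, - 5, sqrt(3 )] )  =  [ -5,-0.76, 1/13,sqrt(3),sqrt (6),E, sqrt (13),sqrt(19 ),8.26,8*sqrt(15)] 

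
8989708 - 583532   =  8406176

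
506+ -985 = -479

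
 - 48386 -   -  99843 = 51457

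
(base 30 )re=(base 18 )29E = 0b1100111000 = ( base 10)824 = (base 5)11244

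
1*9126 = 9126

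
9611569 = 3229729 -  - 6381840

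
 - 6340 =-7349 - -1009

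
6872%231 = 173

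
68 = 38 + 30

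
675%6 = 3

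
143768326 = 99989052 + 43779274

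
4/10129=4/10129 = 0.00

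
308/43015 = 44/6145 = 0.01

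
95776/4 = 23944 = 23944.00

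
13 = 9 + 4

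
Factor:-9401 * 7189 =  - 7^2 * 13^1*17^1*79^2 = - 67583789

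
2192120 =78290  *28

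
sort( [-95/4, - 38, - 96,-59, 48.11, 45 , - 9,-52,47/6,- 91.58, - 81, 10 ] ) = [-96, -91.58,  -  81,- 59 ,  -  52, - 38,- 95/4, - 9, 47/6, 10,45,48.11]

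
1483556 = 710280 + 773276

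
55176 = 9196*6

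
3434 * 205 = 703970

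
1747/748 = 1747/748= 2.34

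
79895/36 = 2219+11/36 = 2219.31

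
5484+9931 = 15415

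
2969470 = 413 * 7190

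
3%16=3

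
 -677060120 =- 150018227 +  - 527041893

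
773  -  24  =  749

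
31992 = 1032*31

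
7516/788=9  +  106/197 = 9.54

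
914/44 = 20 + 17/22 = 20.77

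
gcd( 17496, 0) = 17496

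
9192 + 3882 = 13074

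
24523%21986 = 2537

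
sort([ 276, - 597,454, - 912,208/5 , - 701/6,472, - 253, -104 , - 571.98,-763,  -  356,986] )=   [ -912, - 763, - 597,- 571.98, - 356,  -  253, - 701/6, - 104,208/5,276,  454,472, 986] 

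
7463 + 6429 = 13892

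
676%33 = 16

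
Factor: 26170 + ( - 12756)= 13414= 2^1*19^1*353^1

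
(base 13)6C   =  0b1011010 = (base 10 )90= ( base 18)50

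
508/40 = 12  +  7/10=12.70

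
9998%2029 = 1882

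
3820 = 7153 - 3333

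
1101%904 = 197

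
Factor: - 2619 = - 3^3*97^1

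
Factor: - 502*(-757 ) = 380014 = 2^1*251^1*757^1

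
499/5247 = 499/5247 = 0.10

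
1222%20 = 2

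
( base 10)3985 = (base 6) 30241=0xF91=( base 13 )1A77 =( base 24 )6M1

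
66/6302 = 33/3151 = 0.01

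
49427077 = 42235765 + 7191312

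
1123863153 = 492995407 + 630867746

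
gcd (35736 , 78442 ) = 2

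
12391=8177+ 4214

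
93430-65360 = 28070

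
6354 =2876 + 3478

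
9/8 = 9/8 = 1.12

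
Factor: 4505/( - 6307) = - 5/7 = - 5^1*7^( - 1 ) 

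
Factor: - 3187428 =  - 2^2 * 3^1*265619^1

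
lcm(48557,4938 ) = 291342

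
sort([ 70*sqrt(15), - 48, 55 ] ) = [ - 48 , 55,70*sqrt( 15 )]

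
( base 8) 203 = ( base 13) A1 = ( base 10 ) 131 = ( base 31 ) 47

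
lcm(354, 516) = 30444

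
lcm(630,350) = 3150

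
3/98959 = 3/98959 = 0.00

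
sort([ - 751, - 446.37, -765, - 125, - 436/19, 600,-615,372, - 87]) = [ - 765, - 751, - 615,-446.37, - 125,  -  87, -436/19,372,600 ]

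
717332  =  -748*( - 959 ) 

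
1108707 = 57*19451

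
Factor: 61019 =7^1 * 23^1*379^1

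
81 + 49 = 130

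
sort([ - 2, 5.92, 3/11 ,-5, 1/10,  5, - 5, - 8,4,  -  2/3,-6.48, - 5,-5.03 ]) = [ - 8 , - 6.48, - 5.03,-5 , - 5 , - 5, - 2, - 2/3, 1/10, 3/11, 4, 5, 5.92 ] 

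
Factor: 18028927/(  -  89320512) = - 2^( - 6 )*3^( - 1)*7^1*109^1*23629^1*465211^( - 1)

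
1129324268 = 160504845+968819423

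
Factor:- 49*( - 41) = 7^2*41^1=2009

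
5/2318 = 5/2318 =0.00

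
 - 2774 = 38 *(-73 )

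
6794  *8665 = 58870010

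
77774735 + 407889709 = 485664444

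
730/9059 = 730/9059 = 0.08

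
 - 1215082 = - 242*5021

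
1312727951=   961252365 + 351475586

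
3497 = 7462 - 3965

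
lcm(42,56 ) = 168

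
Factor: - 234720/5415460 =-11736/270773=- 2^3*3^2*29^( - 1 )*163^1*9337^ (  -  1 )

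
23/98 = 23/98 = 0.23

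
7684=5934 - -1750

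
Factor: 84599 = 31^1 * 2729^1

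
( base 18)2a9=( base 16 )345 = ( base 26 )165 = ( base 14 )43B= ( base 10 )837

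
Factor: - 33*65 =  - 3^1  *  5^1*11^1  *  13^1 = - 2145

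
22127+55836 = 77963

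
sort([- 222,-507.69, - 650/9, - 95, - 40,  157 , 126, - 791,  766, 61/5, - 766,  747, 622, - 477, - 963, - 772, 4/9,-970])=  [-970, - 963, - 791, - 772, - 766, - 507.69, - 477, - 222, - 95, - 650/9, - 40,4/9,  61/5, 126, 157,622, 747, 766] 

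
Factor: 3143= 7^1*449^1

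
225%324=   225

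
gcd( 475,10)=5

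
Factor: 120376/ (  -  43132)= - 2^1 * 263^ (- 1)*367^1 = - 734/263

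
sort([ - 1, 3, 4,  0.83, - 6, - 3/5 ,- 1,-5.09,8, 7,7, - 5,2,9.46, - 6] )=[ - 6, - 6,- 5.09 , -5, - 1, - 1,-3/5 , 0.83, 2,3,4, 7,7,  8,9.46 ]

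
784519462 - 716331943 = 68187519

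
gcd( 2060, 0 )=2060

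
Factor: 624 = 2^4*  3^1 *13^1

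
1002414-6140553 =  - 5138139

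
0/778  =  0 = 0.00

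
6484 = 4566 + 1918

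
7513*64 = 480832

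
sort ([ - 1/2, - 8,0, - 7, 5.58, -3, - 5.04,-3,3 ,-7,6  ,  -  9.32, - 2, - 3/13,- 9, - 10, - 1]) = [-10, - 9.32, - 9, - 8, - 7,- 7, - 5.04, -3, - 3, - 2,-1, - 1/2, -3/13,0,3 , 5.58,6] 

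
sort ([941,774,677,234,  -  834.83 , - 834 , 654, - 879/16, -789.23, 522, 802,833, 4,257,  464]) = [ - 834.83,  -  834,-789.23,  -  879/16,4,234, 257 , 464, 522, 654,677,774,802,833  ,  941 ] 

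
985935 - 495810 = 490125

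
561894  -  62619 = 499275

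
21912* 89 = 1950168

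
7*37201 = 260407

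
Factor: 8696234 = 2^1*43^1*101119^1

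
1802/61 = 29 + 33/61 = 29.54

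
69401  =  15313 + 54088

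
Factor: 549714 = 2^1*3^1*  11^1 * 8329^1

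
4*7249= 28996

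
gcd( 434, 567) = 7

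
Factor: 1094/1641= 2^1*3^( - 1 ) = 2/3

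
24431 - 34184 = -9753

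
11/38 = 11/38 = 0.29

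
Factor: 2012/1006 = 2^1=2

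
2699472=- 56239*( - 48)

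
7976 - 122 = 7854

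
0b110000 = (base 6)120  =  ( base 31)1H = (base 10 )48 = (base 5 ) 143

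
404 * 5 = 2020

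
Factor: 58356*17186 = 1002906216 = 2^3*3^2* 13^1*661^1*1621^1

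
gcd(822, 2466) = 822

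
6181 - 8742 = - 2561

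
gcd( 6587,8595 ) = 1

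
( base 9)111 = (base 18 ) 51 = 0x5B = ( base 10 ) 91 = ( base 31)2t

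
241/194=1 + 47/194 = 1.24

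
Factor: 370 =2^1*5^1*37^1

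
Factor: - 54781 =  - 29^1*1889^1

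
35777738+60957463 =96735201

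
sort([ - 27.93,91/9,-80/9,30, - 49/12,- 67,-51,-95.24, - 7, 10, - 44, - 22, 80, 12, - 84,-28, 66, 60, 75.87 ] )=[ - 95.24, - 84, - 67,-51,-44, - 28, - 27.93, - 22, - 80/9, - 7,  -  49/12, 10, 91/9,12,30, 60,  66, 75.87 , 80]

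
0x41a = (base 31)12r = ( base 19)2H5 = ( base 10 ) 1050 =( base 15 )4a0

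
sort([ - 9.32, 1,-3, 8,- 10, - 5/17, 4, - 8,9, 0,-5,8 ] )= [-10, - 9.32, - 8 ,-5, - 3,  -  5/17,0, 1,4, 8, 8, 9] 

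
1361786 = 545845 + 815941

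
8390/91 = 8390/91 = 92.20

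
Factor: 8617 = 7^1*1231^1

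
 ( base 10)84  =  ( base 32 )2K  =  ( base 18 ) 4C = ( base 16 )54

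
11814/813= 14+ 144/271=14.53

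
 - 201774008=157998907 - 359772915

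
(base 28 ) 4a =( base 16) 7A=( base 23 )57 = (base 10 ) 122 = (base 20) 62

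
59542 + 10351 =69893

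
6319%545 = 324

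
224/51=4 + 20/51 =4.39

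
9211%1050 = 811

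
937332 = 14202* 66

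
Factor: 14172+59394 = 2^1 * 3^2*61^1*67^1 =73566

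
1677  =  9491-7814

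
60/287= 60/287 = 0.21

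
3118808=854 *3652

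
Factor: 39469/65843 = 29^1 *1361^1*65843^( - 1 )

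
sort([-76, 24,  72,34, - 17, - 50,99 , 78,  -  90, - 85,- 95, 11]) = [ - 95 , - 90 , - 85, - 76, - 50, - 17,11, 24 , 34,72, 78,  99 ] 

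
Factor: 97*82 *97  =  771538 = 2^1*41^1*97^2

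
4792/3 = 4792/3  =  1597.33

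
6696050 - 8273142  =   -1577092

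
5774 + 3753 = 9527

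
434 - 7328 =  - 6894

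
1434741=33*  43477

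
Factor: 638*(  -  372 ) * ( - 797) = 189156792 = 2^3*3^1*11^1*29^1*31^1 * 797^1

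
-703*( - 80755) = 56770765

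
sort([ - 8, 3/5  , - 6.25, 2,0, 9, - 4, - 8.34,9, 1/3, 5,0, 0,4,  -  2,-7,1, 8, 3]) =[  -  8.34, - 8 , - 7, - 6.25, - 4, - 2, 0, 0, 0, 1/3,3/5, 1, 2, 3,4, 5, 8,9, 9 ]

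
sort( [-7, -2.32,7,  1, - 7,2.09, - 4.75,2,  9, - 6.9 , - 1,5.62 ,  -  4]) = [ -7,-7, - 6.9, - 4.75, - 4, - 2.32,  -  1, 1, 2,2.09, 5.62,7,9]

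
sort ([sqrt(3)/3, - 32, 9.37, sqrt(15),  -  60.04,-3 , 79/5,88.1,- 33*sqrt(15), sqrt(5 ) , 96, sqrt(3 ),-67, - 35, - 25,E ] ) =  [ - 33* sqrt( 15 ) ,-67, - 60.04,-35 , - 32,-25, -3,sqrt( 3) /3, sqrt(3 ), sqrt(  5 ),E, sqrt(15 ), 9.37, 79/5, 88.1, 96]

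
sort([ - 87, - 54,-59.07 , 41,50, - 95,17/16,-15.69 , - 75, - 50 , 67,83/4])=[ - 95 , - 87, - 75, - 59.07, - 54 , - 50 , - 15.69 , 17/16, 83/4,41,50,67]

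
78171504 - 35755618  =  42415886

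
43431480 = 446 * 97380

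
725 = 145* 5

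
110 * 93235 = 10255850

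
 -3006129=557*( - 5397) 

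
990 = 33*30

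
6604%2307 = 1990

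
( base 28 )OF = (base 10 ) 687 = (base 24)14F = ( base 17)267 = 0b1010101111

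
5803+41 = 5844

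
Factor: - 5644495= - 5^1*1128899^1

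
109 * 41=4469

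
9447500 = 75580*125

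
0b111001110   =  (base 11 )390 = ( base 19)156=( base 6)2050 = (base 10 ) 462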